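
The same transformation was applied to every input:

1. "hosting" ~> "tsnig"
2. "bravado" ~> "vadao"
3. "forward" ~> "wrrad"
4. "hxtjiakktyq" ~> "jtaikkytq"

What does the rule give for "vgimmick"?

Each output is the input with this applied: delete the first 2 characters, then swap each adjacent pair of characters (1↔2, 3↔4, ...).
Doing the same to "vgimmick": "miimkc".

miimkc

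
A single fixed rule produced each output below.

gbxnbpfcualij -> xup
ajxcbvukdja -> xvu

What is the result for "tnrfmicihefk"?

In each case the input is transformed by: sort the characters into reverse alphabetical order, then keep only the first 3 characters.
Applying both steps to "tnrfmicihefk": "trnmkiihffec", then "trn".

trn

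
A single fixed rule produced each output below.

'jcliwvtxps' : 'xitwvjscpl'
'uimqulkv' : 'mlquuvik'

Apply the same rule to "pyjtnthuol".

In each case the input is transformed by: take characters alternately from the front and the back (1st, last, 2nd, 2nd-last, ...), then swap the front and back halves of the string.
For "pyjtnthuol" the result is "uthntplyoj".
(Check on "jcliwvtxps": → "jscplxitwv" → "xitwvjscpl" ✓)

uthntplyoj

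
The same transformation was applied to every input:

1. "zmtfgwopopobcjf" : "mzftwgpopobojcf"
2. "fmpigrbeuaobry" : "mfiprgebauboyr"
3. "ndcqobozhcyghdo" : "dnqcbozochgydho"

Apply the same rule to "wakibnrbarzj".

awiknbbrrajz

In each case the input is transformed by: swap each adjacent pair of characters (1↔2, 3↔4, ...).
For "wakibnrbarzj" the result is "awiknbbrrajz".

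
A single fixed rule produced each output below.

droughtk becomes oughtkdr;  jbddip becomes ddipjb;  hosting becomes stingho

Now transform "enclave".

Rule — move the first 2 characters to the end (rotate left by 2).
So "enclave" becomes "claveen".

claveen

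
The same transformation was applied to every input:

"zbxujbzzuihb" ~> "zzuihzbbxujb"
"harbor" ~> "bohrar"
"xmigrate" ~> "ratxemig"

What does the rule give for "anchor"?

In each case the input is transformed by: swap the first and last characters, then swap the front and back halves of the string.
So "anchor" becomes "hoarnc".

hoarnc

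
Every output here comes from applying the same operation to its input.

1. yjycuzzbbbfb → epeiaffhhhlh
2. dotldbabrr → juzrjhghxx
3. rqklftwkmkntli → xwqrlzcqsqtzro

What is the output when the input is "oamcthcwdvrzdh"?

ugsiznicjbxfjn

Rule — shift every letter 6 places forward in the alphabet (wrapping around).
Doing the same to "oamcthcwdvrzdh": "ugsiznicjbxfjn".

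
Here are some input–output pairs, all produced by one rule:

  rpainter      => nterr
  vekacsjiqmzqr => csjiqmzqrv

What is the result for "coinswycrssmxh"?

swycrssmxhc

The transformation: move the first character to the end, then delete the first 3 characters.
"coinswycrssmxh" → "oinswycrssmxhc" → "swycrssmxhc".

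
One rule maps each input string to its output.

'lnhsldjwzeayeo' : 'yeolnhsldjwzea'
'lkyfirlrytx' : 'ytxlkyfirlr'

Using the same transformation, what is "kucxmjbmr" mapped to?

The rule is to move the last 3 characters to the front (rotate right by 3).
Applying that to "kucxmjbmr" gives "bmrkucxmj".

bmrkucxmj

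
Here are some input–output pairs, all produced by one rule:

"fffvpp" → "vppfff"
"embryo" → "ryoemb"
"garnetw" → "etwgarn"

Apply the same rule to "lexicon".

In each case the input is transformed by: move the last 3 characters to the front (rotate right by 3).
Doing the same to "lexicon": "conlexi".

conlexi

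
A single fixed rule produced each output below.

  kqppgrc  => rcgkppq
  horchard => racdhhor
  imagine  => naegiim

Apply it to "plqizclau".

Each output is the input with this applied: sort the characters into alphabetical order, then move the last character to the front.
Starting from "plqizclau": after the first operation, "acillpquz"; after the second, "zacillpqu".

zacillpqu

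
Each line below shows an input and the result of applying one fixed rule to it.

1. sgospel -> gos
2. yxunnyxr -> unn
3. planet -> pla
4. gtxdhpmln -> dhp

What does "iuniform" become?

nif

Each output is the input with this applied: move the last 3 characters to the front (rotate right by 3), then keep only the last 3 characters.
So "iuniform" becomes "nif".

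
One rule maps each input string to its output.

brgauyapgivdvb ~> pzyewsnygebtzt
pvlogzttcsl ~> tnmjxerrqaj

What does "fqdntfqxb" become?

odlbdrvoz

The transformation: shift every letter 2 places backward in the alphabet (wrapping around), then swap each adjacent pair of characters (1↔2, 3↔4, ...).
Applying that to "fqdntfqxb" gives "odlbdrvoz".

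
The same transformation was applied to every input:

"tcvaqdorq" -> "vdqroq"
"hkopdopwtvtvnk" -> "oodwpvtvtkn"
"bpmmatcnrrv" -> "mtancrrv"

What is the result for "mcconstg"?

Each output is the input with this applied: swap each adjacent pair of characters (1↔2, 3↔4, ...), then delete the first 3 characters.
Doing the same to "mcconstg": "csngt".

csngt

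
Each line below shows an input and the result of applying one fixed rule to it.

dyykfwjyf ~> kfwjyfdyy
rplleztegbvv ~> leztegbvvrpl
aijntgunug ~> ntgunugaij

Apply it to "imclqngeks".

lqngeksimc

Looking at the pairs, the operation is to move the first 3 characters to the end (rotate left by 3).
"imclqngeks" → "lqngeksimc".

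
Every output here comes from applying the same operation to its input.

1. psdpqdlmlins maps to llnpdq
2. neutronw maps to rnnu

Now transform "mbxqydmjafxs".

Rule — keep every other character starting from the first (positions 1st, 3rd, 5th, ...), then swap the front and back halves of the string.
Working it through for "mbxqydmjafxs": intermediate "mxymax", final "maxmxy".

maxmxy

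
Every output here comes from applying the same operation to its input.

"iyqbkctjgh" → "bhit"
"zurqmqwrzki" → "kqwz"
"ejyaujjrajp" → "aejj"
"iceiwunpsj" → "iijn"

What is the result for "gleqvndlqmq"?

Each output is the input with this applied: keep one character in every 3, starting at position 1 (positions 1st, 4th, 7th, ...), then sort the characters into alphabetical order.
On "gleqvndlqmq" that produces "dgmq".

dgmq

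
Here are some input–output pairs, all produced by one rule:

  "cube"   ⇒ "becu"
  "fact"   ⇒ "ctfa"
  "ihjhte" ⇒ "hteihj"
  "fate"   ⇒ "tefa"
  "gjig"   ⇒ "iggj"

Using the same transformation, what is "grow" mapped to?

The transformation: swap the front and back halves of the string.
Doing the same to "grow": "owgr".

owgr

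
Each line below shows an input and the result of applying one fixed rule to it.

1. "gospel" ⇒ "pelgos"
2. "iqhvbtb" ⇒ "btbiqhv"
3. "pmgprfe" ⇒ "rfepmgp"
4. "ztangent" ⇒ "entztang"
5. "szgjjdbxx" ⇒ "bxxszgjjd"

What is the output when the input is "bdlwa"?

Looking at the pairs, the operation is to move the last 3 characters to the front (rotate right by 3).
Applying that to "bdlwa" gives "lwabd".

lwabd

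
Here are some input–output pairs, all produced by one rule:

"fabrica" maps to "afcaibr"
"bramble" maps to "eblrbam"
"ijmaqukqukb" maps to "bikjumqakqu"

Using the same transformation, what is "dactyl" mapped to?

ldyatc

The transformation: take characters alternately from the front and the back (1st, last, 2nd, 2nd-last, ...), then swap each adjacent pair of characters (1↔2, 3↔4, ...).
For "dactyl", step one produces "dlayct"; step two turns that into "ldyatc".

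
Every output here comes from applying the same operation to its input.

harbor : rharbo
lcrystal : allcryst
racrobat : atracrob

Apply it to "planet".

tplane

The transformation: swap the front and back halves of the string, then move the first 2 characters to the end (rotate left by 2).
Working it through for "planet": intermediate "netpla", final "tplane".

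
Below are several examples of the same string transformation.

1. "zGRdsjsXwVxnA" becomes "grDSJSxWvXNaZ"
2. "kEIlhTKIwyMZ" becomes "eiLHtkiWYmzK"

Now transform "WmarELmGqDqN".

MARelMgQdQnw

In each case the input is transformed by: move the first character to the end, then flip the case of every letter.
"WmarELmGqDqN" → "marELmGqDqNW" → "MARelMgQdQnw".
(Check on "kEIlhTKIwyMZ": → "EIlhTKIwyMZk" → "eiLHtkiWYmzK" ✓)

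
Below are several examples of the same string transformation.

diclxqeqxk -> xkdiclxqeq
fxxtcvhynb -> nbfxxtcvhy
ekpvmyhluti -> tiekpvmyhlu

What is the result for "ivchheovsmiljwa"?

The transformation: move the last 2 characters to the front (rotate right by 2).
So "ivchheovsmiljwa" becomes "waivchheovsmilj".

waivchheovsmilj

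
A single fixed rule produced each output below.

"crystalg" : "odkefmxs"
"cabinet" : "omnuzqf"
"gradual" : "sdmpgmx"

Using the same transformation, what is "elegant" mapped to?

Each output is the input with this applied: shift every letter 12 places forward in the alphabet (wrapping around).
"elegant" → "qxqsmzf".

qxqsmzf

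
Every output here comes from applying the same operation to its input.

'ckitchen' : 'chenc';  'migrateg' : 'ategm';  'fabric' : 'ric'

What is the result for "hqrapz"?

In each case the input is transformed by: swap the front and back halves of the string, then delete the last 3 characters.
Starting from "hqrapz": after the first operation, "apzhqr"; after the second, "apz".

apz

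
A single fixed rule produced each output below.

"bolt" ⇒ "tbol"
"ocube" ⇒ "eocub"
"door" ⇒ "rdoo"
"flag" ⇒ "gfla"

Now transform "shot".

tsho

Each output is the input with this applied: move the last character to the front.
So "shot" becomes "tsho".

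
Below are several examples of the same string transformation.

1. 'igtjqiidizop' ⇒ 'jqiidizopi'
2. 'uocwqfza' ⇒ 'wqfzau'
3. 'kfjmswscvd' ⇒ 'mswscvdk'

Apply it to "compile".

What's happening: move the first character to the end, then delete the first 2 characters.
Working it through for "compile": intermediate "ompilec", final "pilec".

pilec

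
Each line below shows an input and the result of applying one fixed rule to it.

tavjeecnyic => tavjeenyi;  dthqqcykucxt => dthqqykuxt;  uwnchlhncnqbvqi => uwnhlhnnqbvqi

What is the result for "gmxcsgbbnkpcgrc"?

gmxsgbbnkpgr

Rule — remove every "c".
For "gmxcsgbbnkpcgrc" the result is "gmxsgbbnkpgr".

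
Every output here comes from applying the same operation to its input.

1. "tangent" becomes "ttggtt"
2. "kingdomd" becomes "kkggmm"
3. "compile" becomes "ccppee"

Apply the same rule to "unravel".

uuaall

Rule — keep one character in every 3, starting at position 1 (positions 1st, 4th, 7th, ...), then double every character.
Starting from "unravel": after the first operation, "ual"; after the second, "uuaall".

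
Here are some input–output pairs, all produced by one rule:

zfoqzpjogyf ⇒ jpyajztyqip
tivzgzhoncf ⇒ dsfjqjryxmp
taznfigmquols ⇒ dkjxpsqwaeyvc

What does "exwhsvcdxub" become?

What's happening: shift every letter 10 places forward in the alphabet (wrapping around).
For "exwhsvcdxub" the result is "ohgrcfmnhel".

ohgrcfmnhel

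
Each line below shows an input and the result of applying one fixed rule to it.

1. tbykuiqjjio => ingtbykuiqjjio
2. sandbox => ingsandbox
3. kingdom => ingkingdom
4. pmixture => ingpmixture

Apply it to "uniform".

In each case the input is transformed by: prepend "ing".
On "uniform" that produces "inguniform".

inguniform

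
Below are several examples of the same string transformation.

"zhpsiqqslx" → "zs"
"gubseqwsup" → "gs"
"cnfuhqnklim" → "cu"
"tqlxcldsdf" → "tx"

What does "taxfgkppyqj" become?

tf

The pattern: keep one character in every 3, starting at position 1 (positions 1st, 4th, 7th, ...), then delete the last 2 characters.
For "taxfgkppyqj", step one produces "tfpq"; step two turns that into "tf".
(Check on "tqlxcldsdf": → "txdf" → "tx" ✓)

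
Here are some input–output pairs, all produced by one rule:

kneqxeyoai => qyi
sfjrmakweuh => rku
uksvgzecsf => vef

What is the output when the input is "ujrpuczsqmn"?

pzm

In each case the input is transformed by: delete the first 3 characters, then keep one character in every 3, starting at position 1 (positions 1st, 4th, 7th, ...).
For "ujrpuczsqmn", step one produces "puczsqmn"; step two turns that into "pzm".
(Check on "uksvgzecsf": → "vgzecsf" → "vef" ✓)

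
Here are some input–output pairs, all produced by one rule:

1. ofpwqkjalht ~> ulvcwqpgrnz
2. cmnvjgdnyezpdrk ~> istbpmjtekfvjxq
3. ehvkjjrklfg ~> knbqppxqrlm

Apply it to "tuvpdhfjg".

zabvjnlpm

Each output is the input with this applied: shift every letter 6 places forward in the alphabet (wrapping around).
So "tuvpdhfjg" becomes "zabvjnlpm".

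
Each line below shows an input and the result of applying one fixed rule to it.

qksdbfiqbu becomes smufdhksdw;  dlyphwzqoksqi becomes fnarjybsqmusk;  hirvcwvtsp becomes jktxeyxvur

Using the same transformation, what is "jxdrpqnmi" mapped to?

lzftrspok

Looking at the pairs, the operation is to shift every letter 2 places forward in the alphabet (wrapping around).
"jxdrpqnmi" → "lzftrspok".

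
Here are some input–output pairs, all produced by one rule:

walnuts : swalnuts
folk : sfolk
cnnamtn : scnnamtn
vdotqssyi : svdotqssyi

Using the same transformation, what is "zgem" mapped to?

The pattern: prepend "s".
"zgem" → "szgem".

szgem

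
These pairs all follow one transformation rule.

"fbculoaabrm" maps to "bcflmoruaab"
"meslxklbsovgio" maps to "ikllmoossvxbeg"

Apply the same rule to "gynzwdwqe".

Rule — sort the characters into alphabetical order, then move the first 3 characters to the end (rotate left by 3).
For "gynzwdwqe", step one produces "degnqwwyz"; step two turns that into "nqwwyzdeg".

nqwwyzdeg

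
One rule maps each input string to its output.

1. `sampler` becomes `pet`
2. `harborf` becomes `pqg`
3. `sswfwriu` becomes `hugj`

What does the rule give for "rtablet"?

iqt

In each case the input is transformed by: keep every other character starting from the second (positions 2nd, 4th, 6th, ...), then shift every letter 11 places backward in the alphabet (wrapping around).
Working it through for "rtablet": intermediate "tbe", final "iqt".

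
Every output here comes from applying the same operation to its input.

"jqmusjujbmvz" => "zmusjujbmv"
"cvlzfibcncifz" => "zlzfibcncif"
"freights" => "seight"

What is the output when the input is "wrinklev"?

The transformation: delete the first 2 characters, then move the last character to the front.
For "wrinklev" the result is "vinkle".

vinkle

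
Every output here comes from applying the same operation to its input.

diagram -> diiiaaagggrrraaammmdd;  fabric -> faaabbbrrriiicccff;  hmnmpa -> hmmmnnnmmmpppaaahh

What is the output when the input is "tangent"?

taaannngggeeennnttttt

Rule — repeat every character 3 times, then move the first 2 characters to the end (rotate left by 2).
"tangent" → "taaannngggeeennnttttt".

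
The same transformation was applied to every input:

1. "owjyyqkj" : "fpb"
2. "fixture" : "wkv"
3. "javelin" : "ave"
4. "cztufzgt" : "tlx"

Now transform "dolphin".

uge

Each output is the input with this applied: keep one character in every 3, starting at position 1 (positions 1st, 4th, 7th, ...), then shift every letter 9 places backward in the alphabet (wrapping around).
For "dolphin", step one produces "dpn"; step two turns that into "uge".
(Check on "owjyyqkj": → "oyk" → "fpb" ✓)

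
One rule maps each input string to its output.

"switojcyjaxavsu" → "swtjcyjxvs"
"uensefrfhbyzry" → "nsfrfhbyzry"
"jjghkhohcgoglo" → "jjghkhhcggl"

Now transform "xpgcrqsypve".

The pattern: remove every vowel.
On "xpgcrqsypve" that produces "xpgcrqsypv".

xpgcrqsypv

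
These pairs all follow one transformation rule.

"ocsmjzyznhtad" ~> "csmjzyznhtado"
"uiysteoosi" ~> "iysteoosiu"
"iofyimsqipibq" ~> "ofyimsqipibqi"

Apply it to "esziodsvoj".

In each case the input is transformed by: move the first character to the end.
"esziodsvoj" → "sziodsvoje".

sziodsvoje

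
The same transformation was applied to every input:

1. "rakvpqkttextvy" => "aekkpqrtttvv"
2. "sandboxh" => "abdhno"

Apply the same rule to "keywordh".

In each case the input is transformed by: sort the characters into alphabetical order, then delete the last 2 characters.
Working it through for "keywordh": intermediate "dehkorwy", final "dehkor".

dehkor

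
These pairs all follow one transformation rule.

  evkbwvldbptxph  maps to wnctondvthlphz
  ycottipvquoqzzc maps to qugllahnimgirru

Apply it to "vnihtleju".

The rule is to shift every letter 8 places backward in the alphabet (wrapping around).
On "vnihtleju" that produces "nfazldwbm".

nfazldwbm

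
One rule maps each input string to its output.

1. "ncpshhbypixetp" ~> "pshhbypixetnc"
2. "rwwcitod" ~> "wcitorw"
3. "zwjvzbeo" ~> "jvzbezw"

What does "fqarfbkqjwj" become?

The transformation: delete the last character, then move the first 2 characters to the end (rotate left by 2).
On "fqarfbkqjwj": the first step gives "fqarfbkqjw", and the second then gives "arfbkqjwfq".

arfbkqjwfq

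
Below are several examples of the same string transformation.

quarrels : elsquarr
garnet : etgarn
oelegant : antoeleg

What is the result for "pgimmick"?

What's happening: move the first character to the end, then swap the front and back halves of the string.
Working it through for "pgimmick": intermediate "gimmickp", final "ickpgimm".
(Check on "garnet": → "arnetg" → "etgarn" ✓)

ickpgimm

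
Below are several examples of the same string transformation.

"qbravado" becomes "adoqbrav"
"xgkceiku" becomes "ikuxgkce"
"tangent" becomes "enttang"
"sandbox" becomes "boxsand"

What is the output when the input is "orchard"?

ardorch

In each case the input is transformed by: move the last 3 characters to the front (rotate right by 3).
"orchard" → "ardorch".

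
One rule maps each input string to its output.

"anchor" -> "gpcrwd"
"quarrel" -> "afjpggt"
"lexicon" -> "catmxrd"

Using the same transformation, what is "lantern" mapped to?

Each output is the input with this applied: shift every letter 11 places backward in the alphabet (wrapping around), then move the last character to the front.
For "lantern", step one produces "apcitgc"; step two turns that into "capcitg".
(Check on "lexicon": → "atmxrdc" → "catmxrd" ✓)

capcitg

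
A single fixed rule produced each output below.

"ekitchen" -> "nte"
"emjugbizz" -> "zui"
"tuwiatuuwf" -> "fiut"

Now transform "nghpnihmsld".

dphl

The transformation: swap the first and last characters, then keep one character in every 3, starting at position 1 (positions 1st, 4th, 7th, ...).
So "nghpnihmsld" becomes "dphl".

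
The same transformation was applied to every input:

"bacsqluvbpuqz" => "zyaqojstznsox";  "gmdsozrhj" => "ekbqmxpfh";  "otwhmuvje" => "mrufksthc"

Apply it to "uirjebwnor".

The transformation: shift every letter 2 places backward in the alphabet (wrapping around).
So "uirjebwnor" becomes "sgphczulmp".

sgphczulmp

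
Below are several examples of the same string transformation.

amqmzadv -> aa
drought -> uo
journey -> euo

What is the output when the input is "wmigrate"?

The pattern: reverse the string, then keep only the vowels.
Working it through for "wmigrate": intermediate "etargimw", final "eai".
(Check on "drought": → "thguord" → "uo" ✓)

eai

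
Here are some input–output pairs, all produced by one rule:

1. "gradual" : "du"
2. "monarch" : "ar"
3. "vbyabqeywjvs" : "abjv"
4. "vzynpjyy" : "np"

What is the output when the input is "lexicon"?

Rule — swap each adjacent pair of characters (1↔2, 3↔4, ...), then keep one character in every 3, starting at position 3 (positions 3rd, 6th, 9th, ...).
Working it through for "lexicon": intermediate "elixocn", final "ic".

ic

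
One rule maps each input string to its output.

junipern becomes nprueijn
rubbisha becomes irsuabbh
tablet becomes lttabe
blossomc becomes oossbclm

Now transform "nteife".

In each case the input is transformed by: sort the characters into alphabetical order, then swap the front and back halves of the string.
"nteife" → "eefint" → "inteef".

inteef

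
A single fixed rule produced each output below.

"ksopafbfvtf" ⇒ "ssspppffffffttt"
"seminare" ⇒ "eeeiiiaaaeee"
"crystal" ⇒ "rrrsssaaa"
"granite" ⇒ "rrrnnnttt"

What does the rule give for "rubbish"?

Rule — keep every other character starting from the second (positions 2nd, 4th, 6th, ...), then repeat every character 3 times.
On "rubbish" that produces "uuubbbsss".

uuubbbsss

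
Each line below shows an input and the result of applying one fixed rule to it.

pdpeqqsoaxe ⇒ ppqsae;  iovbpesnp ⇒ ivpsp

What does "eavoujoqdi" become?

Looking at the pairs, the operation is to keep every other character starting from the first (positions 1st, 3rd, 5th, ...).
Doing the same to "eavoujoqdi": "evuod".

evuod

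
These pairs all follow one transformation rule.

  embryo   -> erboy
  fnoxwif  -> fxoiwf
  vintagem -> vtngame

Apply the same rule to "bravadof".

bvadafo

Each output is the input with this applied: swap each adjacent pair of characters (1↔2, 3↔4, ...), then delete the first character.
Working it through for "bravadof": intermediate "rbvadafo", final "bvadafo".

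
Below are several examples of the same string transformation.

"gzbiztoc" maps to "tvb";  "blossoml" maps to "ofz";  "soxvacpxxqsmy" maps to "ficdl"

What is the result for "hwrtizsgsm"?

ugfz

The rule is to keep one character in every 3, starting at position 1 (positions 1st, 4th, 7th, ...), then shift every letter 13 places forward in the alphabet (wrapping around) — i.e. ROT13.
Working it through for "hwrtizsgsm": intermediate "htsm", final "ugfz".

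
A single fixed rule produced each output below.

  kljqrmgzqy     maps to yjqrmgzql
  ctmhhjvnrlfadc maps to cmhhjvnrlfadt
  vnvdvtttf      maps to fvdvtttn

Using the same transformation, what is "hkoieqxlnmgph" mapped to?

hoieqxlnmgpk

Each output is the input with this applied: delete the first character, then swap the first and last characters.
"hkoieqxlnmgph" → "koieqxlnmgph" → "hoieqxlnmgpk".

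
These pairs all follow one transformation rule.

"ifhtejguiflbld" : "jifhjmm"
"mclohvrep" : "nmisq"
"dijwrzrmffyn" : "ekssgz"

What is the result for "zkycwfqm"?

Each output is the input with this applied: keep every other character starting from the first (positions 1st, 3rd, 5th, ...), then shift every letter 1 place forward in the alphabet (wrapping around).
Applying both steps to "zkycwfqm": "zywq", then "azxr".

azxr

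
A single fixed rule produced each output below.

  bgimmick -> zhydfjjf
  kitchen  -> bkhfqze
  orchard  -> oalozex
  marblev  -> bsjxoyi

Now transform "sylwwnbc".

Rule — move the last 2 characters to the front (rotate right by 2), then shift every letter 3 places backward in the alphabet (wrapping around).
Applying both steps to "sylwwnbc": "bcsylwwn", then "yzpvittk".

yzpvittk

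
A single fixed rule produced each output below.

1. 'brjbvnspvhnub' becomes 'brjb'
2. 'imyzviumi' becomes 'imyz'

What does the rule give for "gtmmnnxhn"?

gtmm

In each case the input is transformed by: keep only the first 4 characters.
Doing the same to "gtmmnnxhn": "gtmm".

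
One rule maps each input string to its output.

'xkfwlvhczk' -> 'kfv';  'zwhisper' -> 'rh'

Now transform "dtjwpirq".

qj

Rule — move the last 3 characters to the front (rotate right by 3), then keep one character in every 3, starting at position 3 (positions 3rd, 6th, 9th, ...).
Doing the same to "dtjwpirq": "qj".
(Check on "xkfwlvhczk": → "czkxkfwlvh" → "kfv" ✓)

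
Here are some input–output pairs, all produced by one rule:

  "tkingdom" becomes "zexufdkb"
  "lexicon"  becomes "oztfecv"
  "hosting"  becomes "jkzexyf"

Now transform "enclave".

tcrmvve

The pattern: shift every letter 9 places backward in the alphabet (wrapping around), then move the first 2 characters to the end (rotate left by 2).
Starting from "enclave": after the first operation, "vetcrmv"; after the second, "tcrmvve".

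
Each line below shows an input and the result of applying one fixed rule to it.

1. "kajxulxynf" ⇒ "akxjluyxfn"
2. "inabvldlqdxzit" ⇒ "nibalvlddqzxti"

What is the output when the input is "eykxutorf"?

In each case the input is transformed by: swap each adjacent pair of characters (1↔2, 3↔4, ...).
So "eykxutorf" becomes "yexkturof".

yexkturof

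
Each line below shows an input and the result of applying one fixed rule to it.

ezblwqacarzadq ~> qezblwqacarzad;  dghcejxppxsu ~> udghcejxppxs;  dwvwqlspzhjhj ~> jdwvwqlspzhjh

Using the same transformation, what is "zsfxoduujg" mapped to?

gzsfxoduuj

What's happening: move the last character to the front.
Doing the same to "zsfxoduujg": "gzsfxoduuj".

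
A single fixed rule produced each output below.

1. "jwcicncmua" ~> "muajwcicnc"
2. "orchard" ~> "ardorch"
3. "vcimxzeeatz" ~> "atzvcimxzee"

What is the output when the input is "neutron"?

The pattern: move the last 3 characters to the front (rotate right by 3).
"neutron" → "ronneut".

ronneut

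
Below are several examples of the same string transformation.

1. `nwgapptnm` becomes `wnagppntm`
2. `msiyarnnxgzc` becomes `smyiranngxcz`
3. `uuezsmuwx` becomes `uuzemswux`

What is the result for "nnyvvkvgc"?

Rule — swap each adjacent pair of characters (1↔2, 3↔4, ...).
For "nnyvvkvgc" the result is "nnvykvgvc".

nnvykvgvc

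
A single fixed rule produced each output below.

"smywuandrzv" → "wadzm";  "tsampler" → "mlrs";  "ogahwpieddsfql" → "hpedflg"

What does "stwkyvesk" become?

kvst

Each output is the input with this applied: keep every other character starting from the second (positions 2nd, 4th, 6th, ...), then move the first character to the end.
Working it through for "stwkyvesk": intermediate "tkvs", final "kvst".
(Check on "ogahwpieddsfql": → "ghpedfl" → "hpedflg" ✓)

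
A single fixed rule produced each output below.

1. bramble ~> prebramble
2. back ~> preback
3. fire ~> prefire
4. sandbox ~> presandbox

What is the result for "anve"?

The rule is to prepend "pre".
"anve" → "preanve".

preanve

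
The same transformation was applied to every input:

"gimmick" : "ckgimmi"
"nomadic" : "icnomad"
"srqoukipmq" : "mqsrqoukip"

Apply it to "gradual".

In each case the input is transformed by: move the last 2 characters to the front (rotate right by 2).
So "gradual" becomes "algradu".

algradu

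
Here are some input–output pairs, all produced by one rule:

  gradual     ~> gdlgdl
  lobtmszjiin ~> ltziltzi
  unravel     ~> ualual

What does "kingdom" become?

kgmkgm

The rule is to keep one character in every 3, starting at position 1 (positions 1st, 4th, 7th, ...), then write the whole string twice.
"kingdom" → "kgm" → "kgmkgm".
(Check on "unravel": → "ual" → "ualual" ✓)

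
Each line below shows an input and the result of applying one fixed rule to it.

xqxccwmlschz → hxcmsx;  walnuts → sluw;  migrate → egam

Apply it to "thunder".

rudt

Looking at the pairs, the operation is to keep every other character starting from the first (positions 1st, 3rd, 5th, ...), then swap the first and last characters.
Working it through for "thunder": intermediate "tudr", final "rudt".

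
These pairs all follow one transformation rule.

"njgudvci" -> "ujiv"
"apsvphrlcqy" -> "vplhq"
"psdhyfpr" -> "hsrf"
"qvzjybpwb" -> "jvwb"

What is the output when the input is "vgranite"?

What's happening: keep every other character starting from the second (positions 2nd, 4th, 6th, ...), then swap each adjacent pair of characters (1↔2, 3↔4, ...).
Doing the same to "vgranite": "agei".

agei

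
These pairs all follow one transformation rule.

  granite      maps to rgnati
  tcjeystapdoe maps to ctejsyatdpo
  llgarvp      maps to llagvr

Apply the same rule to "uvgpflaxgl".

Looking at the pairs, the operation is to delete the last character, then swap each adjacent pair of characters (1↔2, 3↔4, ...).
Applying both steps to "uvgpflaxgl": "uvgpflaxg", then "vupglfxag".

vupglfxag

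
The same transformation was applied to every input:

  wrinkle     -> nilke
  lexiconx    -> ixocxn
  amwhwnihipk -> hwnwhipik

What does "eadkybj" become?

kdbyj

Rule — delete the first 2 characters, then swap each adjacent pair of characters (1↔2, 3↔4, ...).
"eadkybj" → "dkybj" → "kdbyj".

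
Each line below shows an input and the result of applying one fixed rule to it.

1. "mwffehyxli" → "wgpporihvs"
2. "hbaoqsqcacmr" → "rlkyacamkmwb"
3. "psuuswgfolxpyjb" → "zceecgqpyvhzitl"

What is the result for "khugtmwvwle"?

The pattern: shift every letter 10 places forward in the alphabet (wrapping around).
On "khugtmwvwle" that produces "ureqdwgfgvo".

ureqdwgfgvo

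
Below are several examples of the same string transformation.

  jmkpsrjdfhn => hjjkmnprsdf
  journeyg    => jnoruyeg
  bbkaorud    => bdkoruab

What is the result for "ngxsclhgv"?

What's happening: sort the characters into alphabetical order, then move the first 2 characters to the end (rotate left by 2).
Starting from "ngxsclhgv": after the first operation, "cgghlnsvx"; after the second, "ghlnsvxcg".

ghlnsvxcg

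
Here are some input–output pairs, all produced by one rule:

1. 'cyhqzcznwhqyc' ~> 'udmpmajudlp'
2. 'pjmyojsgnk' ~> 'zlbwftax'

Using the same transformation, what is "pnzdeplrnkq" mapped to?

mqrcyeaxd

The pattern: shift every letter 13 places forward in the alphabet (wrapping around) — i.e. ROT13, then delete the first 2 characters.
Working it through for "pnzdeplrnkq": intermediate "camqrcyeaxd", final "mqrcyeaxd".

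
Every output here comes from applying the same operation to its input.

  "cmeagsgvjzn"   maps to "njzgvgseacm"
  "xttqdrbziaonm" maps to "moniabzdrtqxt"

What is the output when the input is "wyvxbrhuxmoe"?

The pattern: swap each adjacent pair of characters (1↔2, 3↔4, ...), then reverse the string.
On "wyvxbrhuxmoe": the first step gives "ywxvrbuhmxeo", and the second then gives "oexmhubrvxwy".
(Check on "cmeagsgvjzn": → "mcaesgvgzjn" → "njzgvgseacm" ✓)

oexmhubrvxwy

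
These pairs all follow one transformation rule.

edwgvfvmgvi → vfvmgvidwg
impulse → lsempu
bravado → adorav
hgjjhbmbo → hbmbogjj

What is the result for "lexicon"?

The pattern: delete the first character, then move the first 3 characters to the end (rotate left by 3).
"lexicon" → "conexi".

conexi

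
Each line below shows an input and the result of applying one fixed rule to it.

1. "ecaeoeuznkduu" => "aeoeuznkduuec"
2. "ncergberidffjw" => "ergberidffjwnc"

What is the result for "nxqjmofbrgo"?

qjmofbrgonx

The transformation: move the first 2 characters to the end (rotate left by 2).
Applying that to "nxqjmofbrgo" gives "qjmofbrgonx".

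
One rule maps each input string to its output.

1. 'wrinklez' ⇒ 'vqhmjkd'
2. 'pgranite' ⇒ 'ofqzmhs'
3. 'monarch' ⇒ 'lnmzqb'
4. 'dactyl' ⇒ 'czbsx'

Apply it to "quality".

ptzkhs

Each output is the input with this applied: delete the last character, then shift every letter 1 place backward in the alphabet (wrapping around).
"quality" → "qualit" → "ptzkhs".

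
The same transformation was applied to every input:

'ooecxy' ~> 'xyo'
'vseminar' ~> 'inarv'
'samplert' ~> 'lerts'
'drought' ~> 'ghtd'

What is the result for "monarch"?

rchm

Looking at the pairs, the operation is to move the first character to the end, then delete the first 3 characters.
"monarch" → "rchm".
(Check on "ooecxy": → "oecxyo" → "xyo" ✓)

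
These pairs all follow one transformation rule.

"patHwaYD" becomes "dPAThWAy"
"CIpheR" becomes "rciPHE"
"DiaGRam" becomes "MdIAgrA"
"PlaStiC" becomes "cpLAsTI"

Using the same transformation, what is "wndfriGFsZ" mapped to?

zWNDFRIgfS

The pattern: flip the case of every letter, then move the last character to the front.
Applying that to "wndfriGFsZ" gives "zWNDFRIgfS".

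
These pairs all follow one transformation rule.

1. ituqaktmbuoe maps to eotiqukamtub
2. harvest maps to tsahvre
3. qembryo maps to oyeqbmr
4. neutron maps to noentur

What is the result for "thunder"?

Looking at the pairs, the operation is to move the last 2 characters to the front (rotate right by 2), then swap each adjacent pair of characters (1↔2, 3↔4, ...).
Working it through for "thunder": intermediate "erthund", final "rehtnud".

rehtnud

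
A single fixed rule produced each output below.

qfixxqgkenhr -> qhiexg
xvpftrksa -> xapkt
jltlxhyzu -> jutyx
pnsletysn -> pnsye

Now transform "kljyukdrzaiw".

The pattern: keep every other character starting from the first (positions 1st, 3rd, 5th, ...), then take characters alternately from the front and the back (1st, last, 2nd, 2nd-last, ...).
For "kljyukdrzaiw", step one produces "kjudzi"; step two turns that into "kijzud".

kijzud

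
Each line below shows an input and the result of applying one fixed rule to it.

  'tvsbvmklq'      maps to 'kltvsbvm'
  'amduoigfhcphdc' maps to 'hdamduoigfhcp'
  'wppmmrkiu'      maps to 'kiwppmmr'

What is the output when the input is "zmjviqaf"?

qazmjvi

The rule is to delete the last character, then move the last 2 characters to the front (rotate right by 2).
Applying both steps to "zmjviqaf": "zmjviqa", then "qazmjvi".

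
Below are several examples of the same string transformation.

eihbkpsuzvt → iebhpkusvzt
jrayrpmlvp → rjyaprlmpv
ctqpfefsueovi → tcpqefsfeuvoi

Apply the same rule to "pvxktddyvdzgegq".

Rule — swap each adjacent pair of characters (1↔2, 3↔4, ...).
On "pvxktddyvdzgegq" that produces "vpkxdtyddvgzgeq".

vpkxdtyddvgzgeq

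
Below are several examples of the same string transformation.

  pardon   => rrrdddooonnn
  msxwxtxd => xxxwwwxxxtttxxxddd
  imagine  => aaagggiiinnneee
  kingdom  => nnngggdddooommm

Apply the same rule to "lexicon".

Each output is the input with this applied: delete the first 2 characters, then repeat every character 3 times.
On "lexicon": the first step gives "xicon", and the second then gives "xxxiiicccooonnn".

xxxiiicccooonnn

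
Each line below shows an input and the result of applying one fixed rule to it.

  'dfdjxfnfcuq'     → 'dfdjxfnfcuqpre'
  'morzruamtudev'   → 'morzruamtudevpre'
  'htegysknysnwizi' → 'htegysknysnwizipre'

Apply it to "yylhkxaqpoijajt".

yylhkxaqpoijajtpre

The rule is to append "pre".
On "yylhkxaqpoijajt" that produces "yylhkxaqpoijajtpre".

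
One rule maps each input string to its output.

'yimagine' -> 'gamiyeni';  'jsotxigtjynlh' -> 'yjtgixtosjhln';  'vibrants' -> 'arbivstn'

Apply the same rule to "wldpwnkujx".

knwpdlwxju

Each output is the input with this applied: reverse the string, then move the first 3 characters to the end (rotate left by 3).
Working it through for "wldpwnkujx": intermediate "xjuknwpdlw", final "knwpdlwxju".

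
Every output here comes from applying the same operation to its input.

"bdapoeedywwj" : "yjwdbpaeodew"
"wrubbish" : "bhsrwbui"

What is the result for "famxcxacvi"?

aivafxmxcc

Each output is the input with this applied: swap each adjacent pair of characters (1↔2, 3↔4, ...), then move the last 3 characters to the front (rotate right by 3).
Working it through for "famxcxacvi": intermediate "afxmxccaiv", final "aivafxmxcc".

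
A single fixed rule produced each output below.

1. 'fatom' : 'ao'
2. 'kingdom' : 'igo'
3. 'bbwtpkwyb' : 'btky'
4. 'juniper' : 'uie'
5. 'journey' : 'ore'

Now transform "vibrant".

irn

The transformation: keep every other character starting from the second (positions 2nd, 4th, 6th, ...).
Doing the same to "vibrant": "irn".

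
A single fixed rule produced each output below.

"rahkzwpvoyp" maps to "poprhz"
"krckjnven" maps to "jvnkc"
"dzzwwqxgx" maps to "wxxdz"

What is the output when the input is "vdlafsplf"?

fpfvl

Looking at the pairs, the operation is to keep every other character starting from the first (positions 1st, 3rd, 5th, ...), then move the last 3 characters to the front (rotate right by 3).
"vdlafsplf" → "vlfpf" → "fpfvl".
(Check on "rahkzwpvoyp": → "rhzpop" → "poprhz" ✓)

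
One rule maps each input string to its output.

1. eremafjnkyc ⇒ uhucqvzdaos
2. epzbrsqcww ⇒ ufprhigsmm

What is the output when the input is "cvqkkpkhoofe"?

The rule is to shift every letter 10 places backward in the alphabet (wrapping around).
So "cvqkkpkhoofe" becomes "slgaafaxeevu".

slgaafaxeevu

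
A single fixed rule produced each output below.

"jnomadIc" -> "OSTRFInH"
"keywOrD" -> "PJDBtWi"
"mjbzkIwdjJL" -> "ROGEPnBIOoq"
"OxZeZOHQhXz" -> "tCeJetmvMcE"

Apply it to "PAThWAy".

The transformation: shift every letter 5 places forward in the alphabet (wrapping around), then flip the case of every letter.
For "PAThWAy", step one produces "UFYmBFd"; step two turns that into "ufyMbfD".

ufyMbfD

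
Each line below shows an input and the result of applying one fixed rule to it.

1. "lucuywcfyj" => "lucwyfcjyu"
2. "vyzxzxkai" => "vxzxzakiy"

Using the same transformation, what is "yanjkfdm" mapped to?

The rule is to swap each adjacent pair of characters (1↔2, 3↔4, ...), then move the first character to the end.
"yanjkfdm" → "ayjnfkmd" → "yjnfkmda".

yjnfkmda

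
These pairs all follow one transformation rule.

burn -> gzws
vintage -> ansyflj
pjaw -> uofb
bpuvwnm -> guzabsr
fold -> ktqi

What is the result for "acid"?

Each output is the input with this applied: shift every letter 5 places forward in the alphabet (wrapping around).
Doing the same to "acid": "fhni".

fhni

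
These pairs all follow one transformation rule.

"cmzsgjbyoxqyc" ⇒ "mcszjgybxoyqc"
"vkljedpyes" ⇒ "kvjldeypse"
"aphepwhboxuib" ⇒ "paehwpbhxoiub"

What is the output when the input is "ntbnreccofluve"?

Each output is the input with this applied: swap each adjacent pair of characters (1↔2, 3↔4, ...).
So "ntbnreccofluve" becomes "tnnberccfoulev".

tnnberccfoulev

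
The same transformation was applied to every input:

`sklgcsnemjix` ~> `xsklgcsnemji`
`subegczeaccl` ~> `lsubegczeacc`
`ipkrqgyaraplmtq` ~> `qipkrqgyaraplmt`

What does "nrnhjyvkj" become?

jnrnhjyvk

What's happening: move the last character to the front.
Doing the same to "nrnhjyvkj": "jnrnhjyvk".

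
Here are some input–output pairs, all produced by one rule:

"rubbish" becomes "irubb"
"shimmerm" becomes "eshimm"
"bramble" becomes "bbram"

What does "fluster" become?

Each output is the input with this applied: delete the last 2 characters, then move the last character to the front.
Working it through for "fluster": intermediate "flust", final "tflus".
(Check on "bramble": → "bramb" → "bbram" ✓)

tflus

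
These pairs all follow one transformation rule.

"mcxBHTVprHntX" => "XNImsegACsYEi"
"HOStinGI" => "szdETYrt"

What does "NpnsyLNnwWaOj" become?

The pattern: shift every letter 11 places forward in the alphabet (wrapping around), then flip the case of every letter.
For "NpnsyLNnwWaOj", step one produces "YaydjWYyhHlZu"; step two turns that into "yAYDJwyYHhLzU".
(Check on "HOStinGI": → "SZDetyRT" → "szdETYrt" ✓)

yAYDJwyYHhLzU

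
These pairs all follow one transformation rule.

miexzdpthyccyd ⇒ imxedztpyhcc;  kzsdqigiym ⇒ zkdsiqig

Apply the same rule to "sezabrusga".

esazrbsu

The pattern: delete the last 2 characters, then swap each adjacent pair of characters (1↔2, 3↔4, ...).
On "sezabrusga": the first step gives "sezabrus", and the second then gives "esazrbsu".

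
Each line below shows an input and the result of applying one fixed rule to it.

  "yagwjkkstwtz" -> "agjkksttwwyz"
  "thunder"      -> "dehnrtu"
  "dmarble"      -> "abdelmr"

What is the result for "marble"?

abelmr

What's happening: sort the characters into alphabetical order.
"marble" → "abelmr".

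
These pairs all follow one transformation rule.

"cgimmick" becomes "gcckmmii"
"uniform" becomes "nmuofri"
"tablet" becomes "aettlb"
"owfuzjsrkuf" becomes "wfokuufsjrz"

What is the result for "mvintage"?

The transformation: swap each adjacent pair of characters (1↔2, 3↔4, ...), then take characters alternately from the front and the back (1st, last, 2nd, 2nd-last, ...).
"mvintage" → "vmniateg" → "vgmentia".

vgmentia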